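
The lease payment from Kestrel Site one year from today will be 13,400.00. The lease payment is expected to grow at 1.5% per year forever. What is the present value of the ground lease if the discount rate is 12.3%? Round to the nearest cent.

Growing perpetuity: P = D₁ / (r − g) = 13,400.0000 / (0.123 − 0.015) = 124,074.07

124074.07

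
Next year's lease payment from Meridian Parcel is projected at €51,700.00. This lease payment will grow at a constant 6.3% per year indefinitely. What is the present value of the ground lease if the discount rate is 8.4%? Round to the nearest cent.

€2461904.76

Growing perpetuity: P = D₁ / (r − g) = €51,700.0000 / (0.084 − 0.063) = €2,461,904.76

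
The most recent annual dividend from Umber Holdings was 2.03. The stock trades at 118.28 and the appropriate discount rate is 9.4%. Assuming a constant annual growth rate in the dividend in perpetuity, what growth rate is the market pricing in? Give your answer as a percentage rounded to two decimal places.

7.55%

P = D₀(1+g)/(r−g) ⇒ P(r−g) = D₀(1+g) ⇒ g(P+D₀) = P·r − D₀
g = (P·r − D₀)/(P + D₀) = (118.28×0.094 − 2.03) / (118.28 + 2.03) = 0.075541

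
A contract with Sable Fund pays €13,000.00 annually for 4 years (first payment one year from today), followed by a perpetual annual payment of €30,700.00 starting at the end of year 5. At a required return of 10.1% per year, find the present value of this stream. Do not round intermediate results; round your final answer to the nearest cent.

PV of 4-year annuity: €13,000.00 × [1 − (1+0.101)^−4] / 0.101 = 41119.20535
Perpetuity value at year 4: €30,700.00 / 0.101 = 303960.39604
PV of perpetuity: 303960.39604 / (1+0.101)^4 = 206855.81109
Total PV = 41119.20535 + 206855.81109 = 247975.01644

€247975.02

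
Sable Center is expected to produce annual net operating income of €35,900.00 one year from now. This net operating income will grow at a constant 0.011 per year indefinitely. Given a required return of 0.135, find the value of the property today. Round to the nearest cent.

Growing perpetuity: P = D₁ / (r − g) = €35,900.0000 / (0.135 − 0.011) = €289,516.13

€289516.13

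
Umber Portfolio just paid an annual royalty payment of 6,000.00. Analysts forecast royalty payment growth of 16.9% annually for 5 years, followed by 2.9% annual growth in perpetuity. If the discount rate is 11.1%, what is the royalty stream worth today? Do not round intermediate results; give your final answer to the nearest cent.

132146.60

D_1 = 7014.00000
D_2 = 8199.36600
D_3 = 9585.05885
D_4 = 11204.93380
D_5 = 13098.56761
Terminal value at year 5: TV = D_5×(1+g_2)/(r−g_2) = 13478.42607/0.082 = 164371.04967
P_0 = D_1/(1+r)^1 + D_2/(1+r)^2 + D_3/(1+r)^3 + D_4/(1+r)^4 + D_5/(1+r)^5 + TV/(1+r)^5
    = 6313.23132 + 6642.81496 + 6989.60458 + 7354.49842 + 7738.44164 + 97108.00542 = 132146.59633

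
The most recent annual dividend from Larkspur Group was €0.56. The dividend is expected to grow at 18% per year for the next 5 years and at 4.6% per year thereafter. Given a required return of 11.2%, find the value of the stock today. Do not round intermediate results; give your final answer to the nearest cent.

€15.30

D_1 = 0.66080
D_2 = 0.77974
D_3 = 0.92010
D_4 = 1.08572
D_5 = 1.28114
Terminal value at year 5: TV = D_5×(1+g_2)/(r−g_2) = 1.34008/0.066 = 20.30420
P_0 = D_1/(1+r)^1 + D_2/(1+r)^2 + D_3/(1+r)^3 + D_4/(1+r)^4 + D_5/(1+r)^5 + TV/(1+r)^5
    = 0.59424 + 0.63058 + 0.66914 + 0.71006 + 0.75348 + 11.94158 = 15.29910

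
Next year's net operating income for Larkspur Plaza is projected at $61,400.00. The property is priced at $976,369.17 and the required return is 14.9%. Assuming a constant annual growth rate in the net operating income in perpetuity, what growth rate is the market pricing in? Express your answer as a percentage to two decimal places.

P = D₁/(r−g) ⇒ g = r − D₁/P = 0.149 − $61,400.00/$976,369.17 = 0.086114

8.61%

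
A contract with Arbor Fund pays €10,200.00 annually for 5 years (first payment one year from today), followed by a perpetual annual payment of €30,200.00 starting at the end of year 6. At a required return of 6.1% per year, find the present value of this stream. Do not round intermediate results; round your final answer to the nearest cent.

PV of 5-year annuity: €10,200.00 × [1 − (1+0.061)^−5] / 0.061 = 42849.47695
Perpetuity value at year 5: €30,200.00 / 0.061 = 495081.96721
PV of perpetuity: 495081.96721 / (1+0.061)^5 = 368213.90800
Total PV = 42849.47695 + 368213.90800 = 411063.38495

€411063.38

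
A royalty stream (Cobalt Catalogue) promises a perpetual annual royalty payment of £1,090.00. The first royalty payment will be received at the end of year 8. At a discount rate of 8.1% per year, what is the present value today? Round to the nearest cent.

£7801.20

Value at end of year 7: C / r = £1,090.00 / 0.081 = £13,456.7901
Discount to today: PV = £13,456.7901 / (1 + 0.081)^7 = £13,456.7901 / 1.724963 = £7,801.20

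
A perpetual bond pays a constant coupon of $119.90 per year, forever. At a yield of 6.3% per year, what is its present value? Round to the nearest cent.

$1903.17

Level perpetuity: PV = C / r = $119.90 / 0.063 = $1,903.17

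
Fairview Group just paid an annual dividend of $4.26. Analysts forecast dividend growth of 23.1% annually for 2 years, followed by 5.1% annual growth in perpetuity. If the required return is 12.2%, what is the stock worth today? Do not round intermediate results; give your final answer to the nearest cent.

$85.71

D_1 = 5.24406
D_2 = 6.45544
Terminal value at year 2: TV = D_2×(1+g_2)/(r−g_2) = 6.78467/0.071 = 95.55866
P_0 = D_1/(1+r)^1 + D_2/(1+r)^2 + TV/(1+r)^2
    = 4.67385 + 5.12791 + 75.90744 = 85.70920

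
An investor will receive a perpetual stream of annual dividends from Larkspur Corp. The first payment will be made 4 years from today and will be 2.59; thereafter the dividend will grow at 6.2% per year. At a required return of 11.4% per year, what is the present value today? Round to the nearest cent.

36.03

Value at end of year 3: C₁ / (r − g) = 2.59 / (0.114 − 0.062) = 49.8077
Discount to today: PV = 49.8077 / (1 + 0.114)^3 = 49.8077 / 1.382470 = 36.03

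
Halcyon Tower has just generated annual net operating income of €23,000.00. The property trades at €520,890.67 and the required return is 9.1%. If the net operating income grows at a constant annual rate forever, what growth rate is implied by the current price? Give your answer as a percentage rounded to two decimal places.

P = D₀(1+g)/(r−g) ⇒ P(r−g) = D₀(1+g) ⇒ g(P+D₀) = P·r − D₀
g = (P·r − D₀)/(P + D₀) = (€520,890.67×0.091 − €23,000.00) / (€520,890.67 + €23,000.00) = 0.044864

4.49%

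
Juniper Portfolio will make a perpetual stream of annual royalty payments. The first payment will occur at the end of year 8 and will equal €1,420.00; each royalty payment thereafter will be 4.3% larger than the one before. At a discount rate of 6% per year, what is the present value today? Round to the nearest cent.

€55551.83

Value at end of year 7: C₁ / (r − g) = €1,420.00 / (0.06 − 0.043) = €83,529.4118
Discount to today: PV = €83,529.4118 / (1 + 0.06)^7 = €83,529.4118 / 1.503630 = €55,551.83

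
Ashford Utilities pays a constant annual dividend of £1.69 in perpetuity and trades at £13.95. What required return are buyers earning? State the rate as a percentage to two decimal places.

12.11%

P = C/r ⇒ r = C/P = £1.69/£13.95 = 0.121147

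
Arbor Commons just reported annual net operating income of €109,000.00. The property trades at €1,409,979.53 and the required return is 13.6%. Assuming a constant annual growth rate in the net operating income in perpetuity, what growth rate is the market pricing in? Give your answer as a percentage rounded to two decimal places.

5.45%

P = D₀(1+g)/(r−g) ⇒ P(r−g) = D₀(1+g) ⇒ g(P+D₀) = P·r − D₀
g = (P·r − D₀)/(P + D₀) = (€1,409,979.53×0.136 − €109,000.00) / (€1,409,979.53 + €109,000.00) = 0.054482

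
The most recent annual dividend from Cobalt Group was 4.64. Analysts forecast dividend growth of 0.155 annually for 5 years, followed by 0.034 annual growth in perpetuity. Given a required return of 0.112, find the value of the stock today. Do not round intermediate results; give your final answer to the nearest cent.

100.39

D_1 = 5.35920
D_2 = 6.18988
D_3 = 7.14931
D_4 = 8.25745
D_5 = 9.53735
Terminal value at year 5: TV = D_5×(1+g_2)/(r−g_2) = 9.86162/0.078 = 126.43108
P_0 = D_1/(1+r)^1 + D_2/(1+r)^2 + D_3/(1+r)^3 + D_4/(1+r)^4 + D_5/(1+r)^5 + TV/(1+r)^5
    = 4.81942 + 5.00579 + 5.19936 + 5.40041 + 5.60924 + 74.35838 = 100.39259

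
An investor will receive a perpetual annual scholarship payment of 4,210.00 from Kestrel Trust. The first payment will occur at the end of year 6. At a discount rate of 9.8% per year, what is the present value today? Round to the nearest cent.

Value at end of year 5: C / r = 4,210.00 / 0.098 = 42,959.1837
Discount to today: PV = 42,959.1837 / (1 + 0.098)^5 = 42,959.1837 / 1.595922 = 26,918.09

26918.09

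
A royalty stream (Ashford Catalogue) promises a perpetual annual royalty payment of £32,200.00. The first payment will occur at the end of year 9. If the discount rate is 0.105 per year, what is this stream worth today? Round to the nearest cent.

Value at end of year 8: C / r = £32,200.00 / 0.105 = £306,666.6667
Discount to today: PV = £306,666.6667 / (1 + 0.105)^8 = £306,666.6667 / 2.222789 = £137,964.82

£137964.82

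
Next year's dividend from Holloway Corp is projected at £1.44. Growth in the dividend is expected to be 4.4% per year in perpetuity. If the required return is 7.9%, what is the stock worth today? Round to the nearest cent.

Growing perpetuity: P = D₁ / (r − g) = £1.4400 / (0.079 − 0.044) = £41.14

£41.14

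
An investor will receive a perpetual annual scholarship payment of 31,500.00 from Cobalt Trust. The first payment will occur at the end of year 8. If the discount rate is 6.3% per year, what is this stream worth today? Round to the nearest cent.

Value at end of year 7: C / r = 31,500.00 / 0.063 = 500,000.0000
Discount to today: PV = 500,000.0000 / (1 + 0.063)^7 = 500,000.0000 / 1.533673 = 326,014.68

326014.68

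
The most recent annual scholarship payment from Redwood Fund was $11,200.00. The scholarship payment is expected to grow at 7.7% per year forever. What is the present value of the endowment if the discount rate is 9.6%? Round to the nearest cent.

$634863.16

D₁ = D₀ × (1 + g) = $11,200.00 × 1.077 = $12,062.4000
Growing perpetuity: P = D₁ / (r − g) = $12,062.4000 / (0.096 − 0.077) = $634,863.16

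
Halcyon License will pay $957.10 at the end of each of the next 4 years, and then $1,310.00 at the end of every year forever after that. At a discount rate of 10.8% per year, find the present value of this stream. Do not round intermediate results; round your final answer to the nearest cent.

PV of 4-year annuity: $957.10 × [1 − (1+0.108)^−4] / 0.108 = 2982.07504
Perpetuity value at year 4: $1,310.00 / 0.108 = 12129.62963
PV of perpetuity: 12129.62963 / (1+0.108)^4 = 8048.00984
Total PV = 2982.07504 + 8048.00984 = 11030.08488

$11030.08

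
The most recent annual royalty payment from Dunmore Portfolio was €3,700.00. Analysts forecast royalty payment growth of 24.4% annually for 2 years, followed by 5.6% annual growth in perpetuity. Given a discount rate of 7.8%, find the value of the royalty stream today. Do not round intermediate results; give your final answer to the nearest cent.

€245705.21

D_1 = 4602.80000
D_2 = 5725.88320
Terminal value at year 2: TV = D_2×(1+g_2)/(r−g_2) = 6046.53266/0.022 = 274842.39360
P_0 = D_1/(1+r)^1 + D_2/(1+r)^2 + TV/(1+r)^2
    = 4269.75881 + 4927.25414 + 236508.19872 = 245705.21167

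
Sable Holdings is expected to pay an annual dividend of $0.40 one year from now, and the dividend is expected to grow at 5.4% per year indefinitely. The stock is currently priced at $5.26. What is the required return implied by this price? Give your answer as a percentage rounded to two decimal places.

P = D₁/(r − g) ⇒ r = D₁/P + g = $0.4000/$5.26 + 0.054 = 0.076046 + 0.054 = 0.130046

13.00%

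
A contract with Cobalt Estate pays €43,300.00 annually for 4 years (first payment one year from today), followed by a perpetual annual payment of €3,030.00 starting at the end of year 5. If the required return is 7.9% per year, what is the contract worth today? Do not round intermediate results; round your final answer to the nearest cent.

PV of 4-year annuity: €43,300.00 × [1 − (1+0.079)^−4] / 0.079 = 143734.89867
Perpetuity value at year 4: €3,030.00 / 0.079 = 38354.43038
PV of perpetuity: 38354.43038 / (1+0.079)^4 = 28296.30699
Total PV = 143734.89867 + 28296.30699 = 172031.20565

€172031.21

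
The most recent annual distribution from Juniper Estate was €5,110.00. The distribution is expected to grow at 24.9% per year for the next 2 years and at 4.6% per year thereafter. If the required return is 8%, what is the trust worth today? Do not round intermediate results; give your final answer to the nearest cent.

€223001.26

D_1 = 6382.39000
D_2 = 7971.60511
Terminal value at year 2: TV = D_2×(1+g_2)/(r−g_2) = 8338.29895/0.034 = 245244.08662
P_0 = D_1/(1+r)^1 + D_2/(1+r)^2 + TV/(1+r)^2
    = 5909.62037 + 6834.36652 + 210257.27591 = 223001.26280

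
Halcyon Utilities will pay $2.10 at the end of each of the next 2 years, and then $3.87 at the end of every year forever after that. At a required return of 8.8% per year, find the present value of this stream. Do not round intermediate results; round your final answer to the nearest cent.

$40.86

PV of 2-year annuity: $2.10 × [1 − (1+0.088)^−2] / 0.088 = 3.70418
Perpetuity value at year 2: $3.87 / 0.088 = 43.97727
PV of perpetuity: 43.97727 / (1+0.088)^2 = 37.15100
Total PV = 3.70418 + 37.15100 = 40.85518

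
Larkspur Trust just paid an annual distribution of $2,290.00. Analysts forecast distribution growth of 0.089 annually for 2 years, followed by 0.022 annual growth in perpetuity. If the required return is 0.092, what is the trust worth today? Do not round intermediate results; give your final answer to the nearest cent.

D_1 = 2493.81000
D_2 = 2715.75909
Terminal value at year 2: TV = D_2×(1+g_2)/(r−g_2) = 2775.50579/0.07 = 39650.08271
P_0 = D_1/(1+r)^1 + D_2/(1+r)^2 + TV/(1+r)^2
    = 2283.70879 + 2277.43487 + 33250.54904 = 37811.69270

$37811.69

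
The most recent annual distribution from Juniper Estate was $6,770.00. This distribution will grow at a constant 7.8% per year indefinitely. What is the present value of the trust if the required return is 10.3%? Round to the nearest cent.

D₁ = D₀ × (1 + g) = $6,770.00 × 1.078 = $7,298.0600
Growing perpetuity: P = D₁ / (r − g) = $7,298.0600 / (0.103 − 0.078) = $291,922.40

$291922.40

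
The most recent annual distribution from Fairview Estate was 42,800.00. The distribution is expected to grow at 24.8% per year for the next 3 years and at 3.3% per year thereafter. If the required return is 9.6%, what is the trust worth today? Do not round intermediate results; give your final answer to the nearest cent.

D_1 = 53414.40000
D_2 = 66661.17120
D_3 = 83193.14166
Terminal value at year 3: TV = D_3×(1+g_2)/(r−g_2) = 85938.51533/0.063 = 1364103.41797
P_0 = D_1/(1+r)^1 + D_2/(1+r)^2 + D_3/(1+r)^3 + TV/(1+r)^3
    = 48735.76642 + 55494.74133 + 63191.09232 + 1036133.30734 = 1203554.90741

1203554.91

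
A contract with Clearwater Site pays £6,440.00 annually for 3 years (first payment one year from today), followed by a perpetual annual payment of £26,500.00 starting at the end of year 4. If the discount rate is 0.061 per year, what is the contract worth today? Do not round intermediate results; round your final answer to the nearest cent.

PV of 3-year annuity: £6,440.00 × [1 − (1+0.061)^−3] / 0.061 = 17182.39735
Perpetuity value at year 3: £26,500.00 / 0.061 = 434426.22951
PV of perpetuity: 434426.22951 / (1+0.061)^3 = 363722.26527
Total PV = 17182.39735 + 363722.26527 = 380904.66262

£380904.66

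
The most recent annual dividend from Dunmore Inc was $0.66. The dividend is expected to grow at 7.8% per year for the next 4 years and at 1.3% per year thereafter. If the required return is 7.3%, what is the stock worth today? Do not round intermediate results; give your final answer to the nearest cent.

D_1 = 0.71148
D_2 = 0.76698
D_3 = 0.82680
D_4 = 0.89129
Terminal value at year 4: TV = D_4×(1+g_2)/(r−g_2) = 0.90288/0.06 = 15.04794
P_0 = D_1/(1+r)^1 + D_2/(1+r)^2 + D_3/(1+r)^3 + D_4/(1+r)^4 + TV/(1+r)^4
    = 0.66308 + 0.66617 + 0.66927 + 0.67239 + 11.35215 = 14.02305

$14.02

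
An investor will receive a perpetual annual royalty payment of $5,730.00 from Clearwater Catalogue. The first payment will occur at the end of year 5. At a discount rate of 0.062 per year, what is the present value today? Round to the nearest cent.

$72654.89

Value at end of year 4: C / r = $5,730.00 / 0.062 = $92,419.3548
Discount to today: PV = $92,419.3548 / (1 + 0.062)^4 = $92,419.3548 / 1.272032 = $72,654.89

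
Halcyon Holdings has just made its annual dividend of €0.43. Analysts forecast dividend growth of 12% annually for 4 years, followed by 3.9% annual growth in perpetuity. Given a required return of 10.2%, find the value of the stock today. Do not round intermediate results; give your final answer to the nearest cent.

D_1 = 0.48160
D_2 = 0.53939
D_3 = 0.60412
D_4 = 0.67661
Terminal value at year 4: TV = D_4×(1+g_2)/(r−g_2) = 0.70300/0.063 = 11.15875
P_0 = D_1/(1+r)^1 + D_2/(1+r)^2 + D_3/(1+r)^3 + D_4/(1+r)^4 + TV/(1+r)^4
    = 0.43702 + 0.44416 + 0.45142 + 0.45879 + 7.56640 = 9.35779

€9.36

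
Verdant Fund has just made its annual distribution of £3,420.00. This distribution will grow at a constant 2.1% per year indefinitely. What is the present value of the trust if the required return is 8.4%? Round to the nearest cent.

D₁ = D₀ × (1 + g) = £3,420.00 × 1.021 = £3,491.8200
Growing perpetuity: P = D₁ / (r − g) = £3,491.8200 / (0.084 − 0.021) = £55,425.71

£55425.71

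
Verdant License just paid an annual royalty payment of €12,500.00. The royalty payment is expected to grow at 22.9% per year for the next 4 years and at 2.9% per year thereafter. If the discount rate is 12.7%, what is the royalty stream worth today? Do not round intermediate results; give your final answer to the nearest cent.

€247998.50

D_1 = 15362.50000
D_2 = 18880.51250
D_3 = 23204.14986
D_4 = 28517.90018
Terminal value at year 4: TV = D_4×(1+g_2)/(r−g_2) = 29344.91929/0.098 = 299437.95190
P_0 = D_1/(1+r)^1 + D_2/(1+r)^2 + D_3/(1+r)^3 + D_4/(1+r)^4 + TV/(1+r)^4
    = 13631.32209 + 14865.03536 + 16210.40680 + 17677.54211 + 185614.19212 = 247998.49848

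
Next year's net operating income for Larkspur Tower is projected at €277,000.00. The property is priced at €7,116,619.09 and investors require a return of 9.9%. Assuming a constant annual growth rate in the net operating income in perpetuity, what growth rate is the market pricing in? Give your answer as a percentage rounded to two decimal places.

P = D₁/(r−g) ⇒ g = r − D₁/P = 0.099 − €277,000.00/€7,116,619.09 = 0.060077

6.01%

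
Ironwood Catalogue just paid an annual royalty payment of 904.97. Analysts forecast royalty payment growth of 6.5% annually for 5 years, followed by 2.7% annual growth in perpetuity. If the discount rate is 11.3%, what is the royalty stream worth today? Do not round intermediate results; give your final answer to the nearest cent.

12641.21

D_1 = 963.79305
D_2 = 1026.43960
D_3 = 1093.15817
D_4 = 1164.21345
D_5 = 1239.88733
Terminal value at year 5: TV = D_5×(1+g_2)/(r−g_2) = 1273.36429/0.086 = 14806.56146
P_0 = D_1/(1+r)^1 + D_2/(1+r)^2 + D_3/(1+r)^3 + D_4/(1+r)^4 + D_5/(1+r)^5 + TV/(1+r)^5
    = 865.94164 + 828.59645 + 792.86183 + 758.66833 + 725.94948 + 8669.18742 = 12641.20516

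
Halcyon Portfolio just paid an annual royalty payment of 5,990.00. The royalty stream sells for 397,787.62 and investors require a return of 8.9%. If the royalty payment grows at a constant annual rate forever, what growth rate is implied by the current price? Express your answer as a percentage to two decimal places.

P = D₀(1+g)/(r−g) ⇒ P(r−g) = D₀(1+g) ⇒ g(P+D₀) = P·r − D₀
g = (P·r − D₀)/(P + D₀) = (397,787.62×0.089 − 5,990.00) / (397,787.62 + 5,990.00) = 0.072845

7.28%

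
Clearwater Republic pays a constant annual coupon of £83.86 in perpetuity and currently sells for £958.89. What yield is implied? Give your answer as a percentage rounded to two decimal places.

8.75%

P = C/r ⇒ r = C/P = £83.86/£958.89 = 0.087455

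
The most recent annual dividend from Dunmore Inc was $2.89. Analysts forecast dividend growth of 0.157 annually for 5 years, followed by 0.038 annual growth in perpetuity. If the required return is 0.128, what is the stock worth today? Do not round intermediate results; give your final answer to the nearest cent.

$53.45

D_1 = 3.34373
D_2 = 3.86870
D_3 = 4.47608
D_4 = 5.17883
D_5 = 5.99190
Terminal value at year 5: TV = D_5×(1+g_2)/(r−g_2) = 6.21959/0.09 = 69.10659
P_0 = D_1/(1+r)^1 + D_2/(1+r)^2 + D_3/(1+r)^3 + D_4/(1+r)^4 + D_5/(1+r)^5 + TV/(1+r)^5
    = 2.96430 + 3.04051 + 3.11868 + 3.19886 + 3.28110 + 37.84199 = 53.44543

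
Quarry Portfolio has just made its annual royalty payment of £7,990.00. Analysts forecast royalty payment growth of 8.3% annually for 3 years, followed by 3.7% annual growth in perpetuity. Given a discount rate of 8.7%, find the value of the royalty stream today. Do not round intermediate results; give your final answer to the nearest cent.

D_1 = 8653.17000
D_2 = 9371.38311
D_3 = 10149.20791
Terminal value at year 3: TV = D_3×(1+g_2)/(r−g_2) = 10524.72860/0.05 = 210494.57201
P_0 = D_1/(1+r)^1 + D_2/(1+r)^2 + D_3/(1+r)^3 + TV/(1+r)^3
    = 7960.59798 + 7931.30415 + 7902.11812 + 163889.92971 = 187683.94995

£187683.95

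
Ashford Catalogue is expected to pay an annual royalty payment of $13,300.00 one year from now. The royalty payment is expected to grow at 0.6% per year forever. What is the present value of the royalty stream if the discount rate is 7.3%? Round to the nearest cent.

Growing perpetuity: P = D₁ / (r − g) = $13,300.0000 / (0.073 − 0.006) = $198,507.46

$198507.46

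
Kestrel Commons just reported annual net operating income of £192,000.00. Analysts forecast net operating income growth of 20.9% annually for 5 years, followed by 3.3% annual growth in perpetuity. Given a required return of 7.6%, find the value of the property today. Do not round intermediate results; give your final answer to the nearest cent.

D_1 = 232128.00000
D_2 = 280642.75200
D_3 = 339297.08717
D_4 = 410210.17839
D_5 = 495944.10567
Terminal value at year 5: TV = D_5×(1+g_2)/(r−g_2) = 512310.26116/0.043 = 11914192.11990
P_0 = D_1/(1+r)^1 + D_2/(1+r)^2 + D_3/(1+r)^3 + D_4/(1+r)^4 + D_5/(1+r)^5 + TV/(1+r)^5
    = 215732.34201 + 242398.14265 + 272359.99485 + 306025.31020 + 343851.85876 + 8260441.16520 = 9640808.81367

£9640808.81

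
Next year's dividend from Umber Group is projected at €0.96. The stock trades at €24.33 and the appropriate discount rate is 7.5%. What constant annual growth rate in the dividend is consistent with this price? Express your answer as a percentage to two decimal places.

3.55%

P = D₁/(r−g) ⇒ g = r − D₁/P = 0.075 − €0.96/€24.33 = 0.035543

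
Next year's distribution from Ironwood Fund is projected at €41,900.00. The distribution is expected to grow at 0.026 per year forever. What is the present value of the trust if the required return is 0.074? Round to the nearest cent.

€872916.67

Growing perpetuity: P = D₁ / (r − g) = €41,900.0000 / (0.074 − 0.026) = €872,916.67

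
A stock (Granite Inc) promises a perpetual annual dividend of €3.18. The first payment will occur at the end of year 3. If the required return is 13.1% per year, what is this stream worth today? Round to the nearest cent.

€18.98

Value at end of year 2: C / r = €3.18 / 0.131 = €24.2748
Discount to today: PV = €24.2748 / (1 + 0.131)^2 = €24.2748 / 1.279161 = €18.98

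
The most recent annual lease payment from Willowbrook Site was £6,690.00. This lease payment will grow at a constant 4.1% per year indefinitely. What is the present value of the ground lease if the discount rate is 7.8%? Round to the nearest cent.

£188224.05

D₁ = D₀ × (1 + g) = £6,690.00 × 1.041 = £6,964.2900
Growing perpetuity: P = D₁ / (r − g) = £6,964.2900 / (0.078 − 0.041) = £188,224.05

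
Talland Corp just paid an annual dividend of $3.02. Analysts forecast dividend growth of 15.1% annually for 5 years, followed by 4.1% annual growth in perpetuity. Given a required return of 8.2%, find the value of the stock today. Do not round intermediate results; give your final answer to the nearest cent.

$122.70

D_1 = 3.47602
D_2 = 4.00090
D_3 = 4.60503
D_4 = 5.30040
D_5 = 6.10075
Terminal value at year 5: TV = D_5×(1+g_2)/(r−g_2) = 6.35089/0.041 = 154.89965
P_0 = D_1/(1+r)^1 + D_2/(1+r)^2 + D_3/(1+r)^3 + D_4/(1+r)^4 + D_5/(1+r)^5 + TV/(1+r)^5
    = 3.21259 + 3.41746 + 3.63539 + 3.86722 + 4.11384 + 104.45137 = 122.69786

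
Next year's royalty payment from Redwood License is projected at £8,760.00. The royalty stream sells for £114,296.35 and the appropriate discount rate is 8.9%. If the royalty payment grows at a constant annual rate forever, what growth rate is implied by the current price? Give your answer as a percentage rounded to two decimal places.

1.24%

P = D₁/(r−g) ⇒ g = r − D₁/P = 0.089 − £8,760.00/£114,296.35 = 0.012357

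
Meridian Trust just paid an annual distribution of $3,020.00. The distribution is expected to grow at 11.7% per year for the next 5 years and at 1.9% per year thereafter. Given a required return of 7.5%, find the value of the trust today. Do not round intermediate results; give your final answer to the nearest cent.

D_1 = 3373.34000
D_2 = 3768.02078
D_3 = 4208.87921
D_4 = 4701.31808
D_5 = 5251.37229
Terminal value at year 5: TV = D_5×(1+g_2)/(r−g_2) = 5351.14837/0.056 = 95556.22085
P_0 = D_1/(1+r)^1 + D_2/(1+r)^2 + D_3/(1+r)^3 + D_4/(1+r)^4 + D_5/(1+r)^5 + TV/(1+r)^5
    = 3137.99070 + 3260.59126 + 3387.98181 + 3520.34947 + 3657.88870 + 66560.51051 = 83525.31245

$83525.31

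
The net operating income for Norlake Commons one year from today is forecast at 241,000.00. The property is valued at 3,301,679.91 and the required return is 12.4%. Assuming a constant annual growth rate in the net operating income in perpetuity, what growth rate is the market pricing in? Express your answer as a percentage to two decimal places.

5.10%

P = D₁/(r−g) ⇒ g = r − D₁/P = 0.124 − 241,000.00/3,301,679.91 = 0.051007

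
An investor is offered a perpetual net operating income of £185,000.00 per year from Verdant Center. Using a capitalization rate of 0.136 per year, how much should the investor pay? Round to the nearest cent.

£1360294.12

Level perpetuity: PV = C / r = £185,000.00 / 0.136 = £1,360,294.12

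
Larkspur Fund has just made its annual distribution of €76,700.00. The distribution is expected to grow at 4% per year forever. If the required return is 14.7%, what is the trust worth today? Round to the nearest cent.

D₁ = D₀ × (1 + g) = €76,700.00 × 1.04 = €79,768.0000
Growing perpetuity: P = D₁ / (r − g) = €79,768.0000 / (0.147 − 0.04) = €745,495.33

€745495.33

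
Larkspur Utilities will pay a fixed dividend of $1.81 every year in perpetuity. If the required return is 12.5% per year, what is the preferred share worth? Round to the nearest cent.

$14.48

Level perpetuity: PV = C / r = $1.81 / 0.125 = $14.48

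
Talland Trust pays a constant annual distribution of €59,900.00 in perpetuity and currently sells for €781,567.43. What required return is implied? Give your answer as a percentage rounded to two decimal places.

P = C/r ⇒ r = C/P = €59,900.00/€781,567.43 = 0.076641

7.66%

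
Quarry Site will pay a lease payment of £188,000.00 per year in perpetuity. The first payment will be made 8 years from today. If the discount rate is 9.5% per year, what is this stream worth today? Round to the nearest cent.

Value at end of year 7: C / r = £188,000.00 / 0.095 = £1,978,947.3684
Discount to today: PV = £1,978,947.3684 / (1 + 0.095)^7 = £1,978,947.3684 / 1.887552 = £1,048,420.27

£1048420.27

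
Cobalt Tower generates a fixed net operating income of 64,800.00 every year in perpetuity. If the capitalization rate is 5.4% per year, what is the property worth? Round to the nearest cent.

1200000.00

Level perpetuity: PV = C / r = 64,800.00 / 0.054 = 1,200,000.00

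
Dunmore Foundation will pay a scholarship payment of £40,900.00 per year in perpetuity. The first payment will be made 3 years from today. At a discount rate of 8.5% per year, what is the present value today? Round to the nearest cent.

£408737.90

Value at end of year 2: C / r = £40,900.00 / 0.085 = £481,176.4706
Discount to today: PV = £481,176.4706 / (1 + 0.085)^2 = £481,176.4706 / 1.177225 = £408,737.90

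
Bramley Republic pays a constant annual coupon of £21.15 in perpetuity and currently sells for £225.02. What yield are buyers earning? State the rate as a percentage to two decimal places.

9.40%

P = C/r ⇒ r = C/P = £21.15/£225.02 = 0.093992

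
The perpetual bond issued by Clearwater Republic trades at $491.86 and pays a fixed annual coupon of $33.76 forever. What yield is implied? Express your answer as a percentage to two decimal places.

P = C/r ⇒ r = C/P = $33.76/$491.86 = 0.068637

6.86%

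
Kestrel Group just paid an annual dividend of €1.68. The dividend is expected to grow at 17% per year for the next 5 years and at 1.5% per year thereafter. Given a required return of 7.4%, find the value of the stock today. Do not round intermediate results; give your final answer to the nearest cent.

€55.28

D_1 = 1.96560
D_2 = 2.29975
D_3 = 2.69071
D_4 = 3.14813
D_5 = 3.68331
Terminal value at year 5: TV = D_5×(1+g_2)/(r−g_2) = 3.73856/0.059 = 63.36546
P_0 = D_1/(1+r)^1 + D_2/(1+r)^2 + D_3/(1+r)^3 + D_4/(1+r)^4 + D_5/(1+r)^5 + TV/(1+r)^5
    = 1.83017 + 1.99376 + 2.17197 + 2.36611 + 2.57761 + 44.34363 = 55.28325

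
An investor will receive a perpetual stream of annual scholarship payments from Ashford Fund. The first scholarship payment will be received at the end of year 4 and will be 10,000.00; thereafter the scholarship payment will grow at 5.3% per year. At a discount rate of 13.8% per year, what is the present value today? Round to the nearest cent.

79827.82

Value at end of year 3: C₁ / (r − g) = 10,000.00 / (0.138 − 0.053) = 117,647.0588
Discount to today: PV = 117,647.0588 / (1 + 0.138)^3 = 117,647.0588 / 1.473760 = 79,827.82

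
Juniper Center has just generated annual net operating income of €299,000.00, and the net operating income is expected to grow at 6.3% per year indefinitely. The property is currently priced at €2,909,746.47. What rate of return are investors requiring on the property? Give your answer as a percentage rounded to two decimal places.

17.22%

D₁ = €299,000.00 × 1.063 = €317,837.0000
P = D₁/(r − g) ⇒ r = D₁/P + g = €317,837.0000/€2,909,746.47 + 0.063 = 0.109232 + 0.063 = 0.172232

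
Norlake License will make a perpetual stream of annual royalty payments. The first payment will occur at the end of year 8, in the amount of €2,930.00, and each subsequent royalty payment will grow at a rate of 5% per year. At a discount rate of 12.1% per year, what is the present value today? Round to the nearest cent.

€18551.11

Value at end of year 7: C₁ / (r − g) = €2,930.00 / (0.121 − 0.05) = €41,267.6056
Discount to today: PV = €41,267.6056 / (1 + 0.121)^7 = €41,267.6056 / 2.224535 = €18,551.11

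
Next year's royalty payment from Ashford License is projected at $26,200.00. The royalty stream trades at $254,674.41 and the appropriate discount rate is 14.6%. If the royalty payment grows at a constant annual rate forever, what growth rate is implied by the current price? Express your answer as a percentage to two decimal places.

P = D₁/(r−g) ⇒ g = r − D₁/P = 0.146 − $26,200.00/$254,674.41 = 0.043124

4.31%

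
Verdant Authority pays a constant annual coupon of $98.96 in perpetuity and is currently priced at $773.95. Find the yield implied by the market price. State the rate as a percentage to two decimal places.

P = C/r ⇒ r = C/P = $98.96/$773.95 = 0.127864

12.79%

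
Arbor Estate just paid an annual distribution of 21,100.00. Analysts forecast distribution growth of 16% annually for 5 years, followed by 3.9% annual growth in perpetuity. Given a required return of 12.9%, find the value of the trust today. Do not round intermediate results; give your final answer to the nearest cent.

D_1 = 24476.00000
D_2 = 28392.16000
D_3 = 32934.90560
D_4 = 38204.49050
D_5 = 44317.20898
Terminal value at year 5: TV = D_5×(1+g_2)/(r−g_2) = 46045.58013/0.09 = 511617.55695
P_0 = D_1/(1+r)^1 + D_2/(1+r)^2 + D_3/(1+r)^3 + D_4/(1+r)^4 + D_5/(1+r)^5 + TV/(1+r)^5
    = 21679.36227 + 22274.63262 + 22886.24787 + 23514.65680 + 24160.32054 + 278917.47820 = 393432.69829

393432.70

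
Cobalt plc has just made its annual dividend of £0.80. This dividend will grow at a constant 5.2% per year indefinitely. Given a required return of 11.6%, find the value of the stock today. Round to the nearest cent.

D₁ = D₀ × (1 + g) = £0.80 × 1.052 = £0.8416
Growing perpetuity: P = D₁ / (r − g) = £0.8416 / (0.116 − 0.052) = £13.15

£13.15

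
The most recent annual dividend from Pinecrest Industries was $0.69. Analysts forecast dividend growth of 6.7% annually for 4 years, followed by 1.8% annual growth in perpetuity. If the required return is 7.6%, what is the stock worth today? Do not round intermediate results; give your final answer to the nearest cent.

D_1 = 0.73623
D_2 = 0.78556
D_3 = 0.83819
D_4 = 0.89435
Terminal value at year 4: TV = D_4×(1+g_2)/(r−g_2) = 0.91045/0.058 = 15.69736
P_0 = D_1/(1+r)^1 + D_2/(1+r)^2 + D_3/(1+r)^3 + D_4/(1+r)^4 + TV/(1+r)^4
    = 0.68423 + 0.67851 + 0.67283 + 0.66720 + 11.71055 = 14.41332

$14.41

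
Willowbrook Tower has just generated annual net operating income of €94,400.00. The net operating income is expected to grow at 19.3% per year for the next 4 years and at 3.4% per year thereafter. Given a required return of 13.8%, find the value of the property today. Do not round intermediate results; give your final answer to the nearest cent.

D_1 = 112619.20000
D_2 = 134354.70560
D_3 = 160285.16378
D_4 = 191220.20039
Terminal value at year 4: TV = D_4×(1+g_2)/(r−g_2) = 197721.68720/0.104 = 1901170.06927
P_0 = D_1/(1+r)^1 + D_2/(1+r)^2 + D_3/(1+r)^3 + D_4/(1+r)^4 + TV/(1+r)^4
    = 98962.39016 + 103745.28248 + 108759.33391 + 114015.71649 + 1133579.33506 = 1559062.05809

€1559062.06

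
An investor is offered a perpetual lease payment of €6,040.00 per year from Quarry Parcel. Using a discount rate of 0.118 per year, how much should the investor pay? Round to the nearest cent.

Level perpetuity: PV = C / r = €6,040.00 / 0.118 = €51,186.44

€51186.44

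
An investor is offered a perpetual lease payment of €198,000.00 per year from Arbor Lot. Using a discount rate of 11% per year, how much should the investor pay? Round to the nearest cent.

€1800000.00

Level perpetuity: PV = C / r = €198,000.00 / 0.11 = €1,800,000.00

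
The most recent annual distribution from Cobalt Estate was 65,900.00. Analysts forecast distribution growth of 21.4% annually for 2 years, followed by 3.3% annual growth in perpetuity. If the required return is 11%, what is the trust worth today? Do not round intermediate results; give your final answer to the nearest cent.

D_1 = 80002.60000
D_2 = 97123.15640
Terminal value at year 2: TV = D_2×(1+g_2)/(r−g_2) = 100328.22056/0.077 = 1302963.90339
P_0 = D_1/(1+r)^1 + D_2/(1+r)^2 + TV/(1+r)^2
    = 72074.41441 + 78827.33252 + 1057514.73370 = 1208416.48064

1208416.48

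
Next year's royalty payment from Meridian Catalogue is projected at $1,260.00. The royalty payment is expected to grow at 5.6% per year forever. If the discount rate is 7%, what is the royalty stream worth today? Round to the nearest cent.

Growing perpetuity: P = D₁ / (r − g) = $1,260.0000 / (0.07 − 0.056) = $90,000.00

$90000.00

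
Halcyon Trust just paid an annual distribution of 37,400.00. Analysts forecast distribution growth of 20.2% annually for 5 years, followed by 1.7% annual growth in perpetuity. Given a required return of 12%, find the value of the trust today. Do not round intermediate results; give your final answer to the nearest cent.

D_1 = 44954.80000
D_2 = 54035.66960
D_3 = 64950.87486
D_4 = 78070.95158
D_5 = 93841.28380
Terminal value at year 5: TV = D_5×(1+g_2)/(r−g_2) = 95436.58562/0.103 = 926568.79247
P_0 = D_1/(1+r)^1 + D_2/(1+r)^2 + D_3/(1+r)^3 + D_4/(1+r)^4 + D_5/(1+r)^5 + TV/(1+r)^5
    = 40138.21429 + 43076.90497 + 46230.74980 + 49615.50113 + 53248.06460 + 525760.01652 = 758069.45131

758069.45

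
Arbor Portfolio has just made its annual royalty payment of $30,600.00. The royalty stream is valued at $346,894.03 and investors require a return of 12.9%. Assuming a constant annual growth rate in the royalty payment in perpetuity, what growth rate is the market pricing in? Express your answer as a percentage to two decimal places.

P = D₀(1+g)/(r−g) ⇒ P(r−g) = D₀(1+g) ⇒ g(P+D₀) = P·r − D₀
g = (P·r − D₀)/(P + D₀) = ($346,894.03×0.129 − $30,600.00) / ($346,894.03 + $30,600.00) = 0.037482

3.75%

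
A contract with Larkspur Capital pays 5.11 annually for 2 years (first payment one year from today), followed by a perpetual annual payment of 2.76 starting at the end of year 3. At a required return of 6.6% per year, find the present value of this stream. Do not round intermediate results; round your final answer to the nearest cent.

46.09

PV of 2-year annuity: 5.11 × [1 − (1+0.066)^−2] / 0.066 = 9.29045
Perpetuity value at year 2: 2.76 / 0.066 = 41.81818
PV of perpetuity: 41.81818 / (1+0.066)^2 = 36.80025
Total PV = 9.29045 + 36.80025 = 46.09070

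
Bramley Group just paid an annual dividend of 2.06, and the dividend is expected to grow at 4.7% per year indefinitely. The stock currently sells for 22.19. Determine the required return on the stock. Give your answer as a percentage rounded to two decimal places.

14.42%

D₁ = 2.06 × 1.047 = 2.1568
P = D₁/(r − g) ⇒ r = D₁/P + g = 2.1568/22.19 + 0.047 = 0.097198 + 0.047 = 0.144198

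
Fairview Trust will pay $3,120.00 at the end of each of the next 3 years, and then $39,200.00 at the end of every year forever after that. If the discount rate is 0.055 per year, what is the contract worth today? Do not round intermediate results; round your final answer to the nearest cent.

$615385.84

PV of 3-year annuity: $3,120.00 × [1 − (1+0.055)^−3] / 0.055 = 8417.55214
Perpetuity value at year 3: $39,200.00 / 0.055 = 712727.27273
PV of perpetuity: 712727.27273 / (1+0.055)^3 = 606968.28429
Total PV = 8417.55214 + 606968.28429 = 615385.83643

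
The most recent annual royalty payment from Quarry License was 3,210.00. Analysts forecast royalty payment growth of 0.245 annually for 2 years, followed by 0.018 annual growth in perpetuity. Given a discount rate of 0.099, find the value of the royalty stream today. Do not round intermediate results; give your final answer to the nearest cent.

D_1 = 3996.45000
D_2 = 4975.58025
Terminal value at year 2: TV = D_2×(1+g_2)/(r−g_2) = 5065.14069/0.081 = 62532.60117
P_0 = D_1/(1+r)^1 + D_2/(1+r)^2 + TV/(1+r)^2
    = 3636.44222 + 4119.53646 + 51773.92730 = 59529.90598

59529.91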